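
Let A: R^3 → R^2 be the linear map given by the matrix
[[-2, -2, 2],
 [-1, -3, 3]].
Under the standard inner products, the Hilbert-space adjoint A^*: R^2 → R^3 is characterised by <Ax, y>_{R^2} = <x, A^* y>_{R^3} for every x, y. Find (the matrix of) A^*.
A^* = A^T =
[[-2, -1],
 [-2, -3],
 [2, 3]]

For real matrices with standard dot products, the defining identity <Ax, y> = <x, A^* y> gives (Ax)^T y = x^T (A^*) y, i.e. x^T A^T y = x^T (A^*) y. Since this holds for all x, y, we must have A^* = A^T. Therefore
A^* =
[[-2, -1],
 [-2, -3],
 [2, 3]].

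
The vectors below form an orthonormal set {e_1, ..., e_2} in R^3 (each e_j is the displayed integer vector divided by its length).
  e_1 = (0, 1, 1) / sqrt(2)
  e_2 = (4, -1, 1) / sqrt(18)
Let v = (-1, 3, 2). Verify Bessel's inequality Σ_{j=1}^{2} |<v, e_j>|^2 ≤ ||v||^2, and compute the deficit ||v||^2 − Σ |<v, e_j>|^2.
Σ |<v, e_j>|^2 = 125/9; ||v||^2 = 14; deficit = 1/9

Write each e_j = u_j / sqrt(<u_j, u_j>) where u_j is the displayed integer vector. Then <v, e_j> = <v, u_j> / sqrt(<u_j, u_j>), so |<v, e_j>|^2 = <v, u_j>^2 / <u_j, u_j>.
Coefficients: <v, e_1> = 5/sqrt(2), <v, e_2> = -5/sqrt(18).
Square and sum: Σ |<v, e_j>|^2 = 125/9.
Compute ||v||^2 = v·v = 14.
Deficit = 14 − 125/9 = 1/9 ≥ 0, confirming Bessel's inequality. (The deficit equals ||v − Σ <v,e_j> e_j||^2, the squared distance from v to span{e_j}.)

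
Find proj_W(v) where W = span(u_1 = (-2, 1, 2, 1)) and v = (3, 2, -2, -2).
proj_W(v) = (2, -1, -2, -1)

Set up U = [u_1 | ... | u_1] ∈ R^(4×1). The projector onto W = col(U) is P = U (U^T U)^(-1) U^T.
Compute U^T U =
  [10],
and U^T v = (-10).
Solve U^T U · c = U^T v for the coefficients: c = (-1). The projection is proj_W(v) = U c.
Check: (v - proj_W(v)) · u_1 = 0  (should be 0).
Result: proj_W(v) = (2, -1, -2, -1).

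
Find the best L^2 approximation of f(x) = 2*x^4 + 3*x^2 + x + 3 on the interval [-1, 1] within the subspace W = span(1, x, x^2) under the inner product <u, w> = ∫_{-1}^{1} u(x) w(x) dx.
g(x) = 33*x^2/7 + x + 99/35

The best approximation g ∈ W is the orthogonal projection of f onto W. Writing g = a_0 + a_1 x + a_2 x^2, the coefficients solve the normal equations G · a = b where
  G_{ij} = <φ_i, φ_j> and b_i = <f, φ_i>, with φ_0 = 1, φ_1 = x, φ_2 = x^2.
G =
  [2, 0, 2/3]
  [0, 2/3, 0]
  [2/3, 0, 2/5],
b = (44/5, 2/3, 132/35).
Solving gives a_0 = 99/35, a_1 = 1, a_2 = 33/7, so
  g(x) = 33*x^2/7 + x + 99/35.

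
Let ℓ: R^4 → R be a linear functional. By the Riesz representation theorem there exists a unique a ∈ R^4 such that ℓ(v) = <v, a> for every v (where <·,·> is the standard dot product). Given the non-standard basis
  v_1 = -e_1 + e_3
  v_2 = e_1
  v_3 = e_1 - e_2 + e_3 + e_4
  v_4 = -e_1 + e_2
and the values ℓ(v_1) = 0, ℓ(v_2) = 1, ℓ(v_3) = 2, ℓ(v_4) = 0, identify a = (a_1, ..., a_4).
a = (1, 1, 1, 1)

Write a = (a_1, ..., a_4) in the standard basis. For each basis vector v_i, ℓ(v_i) = <v_i, a> is a linear equation in the a_j's. Collect the n equations into a matrix system V a = ℓ, where row i of V is v_i (expressed in the standard basis). Since V is invertible (lower-triangular with 1s on the diagonal, up to permutation), solve by back-substitution:
  V =
[[-1, 0, 1, 0],
 [1, 0, 0, 0],
 [1, -1, 1, 1],
 [-1, 1, 0, 0]]
  V a = (0, 1, 2, 0)
Solving gives a = (1, 1, 1, 1).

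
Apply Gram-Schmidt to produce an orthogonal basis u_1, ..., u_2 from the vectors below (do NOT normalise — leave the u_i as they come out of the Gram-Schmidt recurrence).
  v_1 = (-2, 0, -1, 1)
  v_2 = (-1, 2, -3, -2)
Orthogonal basis:
  u_1 = (-2, 0, -1, 1)
  u_2 = (0, 2, -5/2, -5/2)

Apply the Gram-Schmidt recurrence
  u_1 = v_1
  u_i = v_i − Σ_{j<i} ((v_i · u_j) / (u_j · u_j)) · u_j.

Step by step this gives:
  u_1 = (-2, 0, -1, 1)
  u_2 = (0, 2, -5/2, -5/2)

Orthogonality check:
  u_2 · u_1 = 0 (should be 0)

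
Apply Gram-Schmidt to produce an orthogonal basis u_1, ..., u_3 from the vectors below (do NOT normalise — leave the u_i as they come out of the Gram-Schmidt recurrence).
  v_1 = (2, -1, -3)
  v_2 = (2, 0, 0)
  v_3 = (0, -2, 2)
Orthogonal basis:
  u_1 = (2, -1, -3)
  u_2 = (10/7, 2/7, 6/7)
  u_3 = (0, -12/5, 4/5)

Apply the Gram-Schmidt recurrence
  u_1 = v_1
  u_i = v_i − Σ_{j<i} ((v_i · u_j) / (u_j · u_j)) · u_j.

Step by step this gives:
  u_1 = (2, -1, -3)
  u_2 = (10/7, 2/7, 6/7)
  u_3 = (0, -12/5, 4/5)

Orthogonality check:
  u_2 · u_1 = 0 (should be 0)
  u_3 · u_1 = 0 (should be 0)
  u_3 · u_2 = 0 (should be 0)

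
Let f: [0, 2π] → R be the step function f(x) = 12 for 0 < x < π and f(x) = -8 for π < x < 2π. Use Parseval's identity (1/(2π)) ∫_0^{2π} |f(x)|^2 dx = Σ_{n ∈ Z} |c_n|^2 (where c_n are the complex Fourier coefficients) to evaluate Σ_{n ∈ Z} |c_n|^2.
Σ |c_n|^2 = 104

Parseval equates the L^2 energy of f (normalised by 1/(2π)) with the ℓ^2 sum of its Fourier coefficients: (1/(2π)) ∫_0^{2π} |f|^2 = Σ |c_n|^2.
Compute the left side: (1/(2π)) [∫_0^π 12^2 dx + ∫_π^{2π} (-8)^2 dx] = (1/(2π)) · (144π + 64π) = (144 + 64)/2 = 104.
So Σ_{n ∈ Z} |c_n|^2 = 104.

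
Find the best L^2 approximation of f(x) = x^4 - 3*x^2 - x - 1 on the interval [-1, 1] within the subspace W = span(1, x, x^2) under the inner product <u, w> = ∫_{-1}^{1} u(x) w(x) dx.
g(x) = -15*x^2/7 - x - 38/35

The best approximation g ∈ W is the orthogonal projection of f onto W. Writing g = a_0 + a_1 x + a_2 x^2, the coefficients solve the normal equations G · a = b where
  G_{ij} = <φ_i, φ_j> and b_i = <f, φ_i>, with φ_0 = 1, φ_1 = x, φ_2 = x^2.
G =
  [2, 0, 2/3]
  [0, 2/3, 0]
  [2/3, 0, 2/5],
b = (-18/5, -2/3, -166/105).
Solving gives a_0 = -38/35, a_1 = -1, a_2 = -15/7, so
  g(x) = -15*x^2/7 - x - 38/35.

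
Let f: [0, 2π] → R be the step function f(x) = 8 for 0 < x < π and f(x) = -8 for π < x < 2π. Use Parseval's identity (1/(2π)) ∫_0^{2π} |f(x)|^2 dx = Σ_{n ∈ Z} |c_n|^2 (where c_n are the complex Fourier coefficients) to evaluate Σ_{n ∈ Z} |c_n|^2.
Σ |c_n|^2 = 64

Parseval equates the L^2 energy of f (normalised by 1/(2π)) with the ℓ^2 sum of its Fourier coefficients: (1/(2π)) ∫_0^{2π} |f|^2 = Σ |c_n|^2.
Compute the left side: (1/(2π)) [∫_0^π 8^2 dx + ∫_π^{2π} (-8)^2 dx] = (1/(2π)) · (64π + 64π) = (64 + 64)/2 = 64.
So Σ_{n ∈ Z} |c_n|^2 = 64.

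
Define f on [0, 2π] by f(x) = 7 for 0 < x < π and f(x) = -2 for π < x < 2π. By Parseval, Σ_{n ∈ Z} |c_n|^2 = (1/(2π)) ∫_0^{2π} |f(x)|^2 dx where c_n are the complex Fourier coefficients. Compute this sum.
Σ |c_n|^2 = 53/2

Parseval equates the L^2 energy of f (normalised by 1/(2π)) with the ℓ^2 sum of its Fourier coefficients: (1/(2π)) ∫_0^{2π} |f|^2 = Σ |c_n|^2.
Compute the left side: (1/(2π)) [∫_0^π 7^2 dx + ∫_π^{2π} (-2)^2 dx] = (1/(2π)) · (49π + 4π) = (49 + 4)/2 = 53/2.
So Σ_{n ∈ Z} |c_n|^2 = 53/2.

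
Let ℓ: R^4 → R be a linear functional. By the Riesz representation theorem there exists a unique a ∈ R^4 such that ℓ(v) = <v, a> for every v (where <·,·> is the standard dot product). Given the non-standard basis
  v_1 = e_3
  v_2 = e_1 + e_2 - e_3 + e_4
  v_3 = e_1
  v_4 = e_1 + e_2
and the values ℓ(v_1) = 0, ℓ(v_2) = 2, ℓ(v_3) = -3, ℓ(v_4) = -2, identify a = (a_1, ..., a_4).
a = (-3, 1, 0, 4)

Write a = (a_1, ..., a_4) in the standard basis. For each basis vector v_i, ℓ(v_i) = <v_i, a> is a linear equation in the a_j's. Collect the n equations into a matrix system V a = ℓ, where row i of V is v_i (expressed in the standard basis). Since V is invertible (lower-triangular with 1s on the diagonal, up to permutation), solve by back-substitution:
  V =
[[0, 0, 1, 0],
 [1, 1, -1, 1],
 [1, 0, 0, 0],
 [1, 1, 0, 0]]
  V a = (0, 2, -3, -2)
Solving gives a = (-3, 1, 0, 4).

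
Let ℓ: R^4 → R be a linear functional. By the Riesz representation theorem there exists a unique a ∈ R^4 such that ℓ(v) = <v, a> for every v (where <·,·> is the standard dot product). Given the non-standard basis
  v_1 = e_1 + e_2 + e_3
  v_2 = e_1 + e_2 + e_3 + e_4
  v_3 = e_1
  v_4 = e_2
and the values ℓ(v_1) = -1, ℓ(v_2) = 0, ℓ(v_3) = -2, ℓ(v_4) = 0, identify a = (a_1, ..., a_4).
a = (-2, 0, 1, 1)

Write a = (a_1, ..., a_4) in the standard basis. For each basis vector v_i, ℓ(v_i) = <v_i, a> is a linear equation in the a_j's. Collect the n equations into a matrix system V a = ℓ, where row i of V is v_i (expressed in the standard basis). Since V is invertible (lower-triangular with 1s on the diagonal, up to permutation), solve by back-substitution:
  V =
[[1, 1, 1, 0],
 [1, 1, 1, 1],
 [1, 0, 0, 0],
 [0, 1, 0, 0]]
  V a = (-1, 0, -2, 0)
Solving gives a = (-2, 0, 1, 1).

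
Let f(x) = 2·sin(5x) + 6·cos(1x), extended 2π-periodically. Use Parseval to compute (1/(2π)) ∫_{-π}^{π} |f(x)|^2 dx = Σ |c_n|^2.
Σ |c_n|^2 = 20

Expand |f|^2 and use orthogonality of {sin(nx), cos(mx)} on [-π, π]:
  ∫_{-π}^{π} sin(nx)^2 dx = π, ∫ cos(mx)^2 dx = π, and cross terms integrate to 0.
So ∫_{-π}^{π} f(x)^2 dx = 2^2 · π + 6^2 · π = (4 + 36)π.
Divide by 2π: (4 + 36)/2 = 20.
By Parseval, this equals Σ |c_n|^2.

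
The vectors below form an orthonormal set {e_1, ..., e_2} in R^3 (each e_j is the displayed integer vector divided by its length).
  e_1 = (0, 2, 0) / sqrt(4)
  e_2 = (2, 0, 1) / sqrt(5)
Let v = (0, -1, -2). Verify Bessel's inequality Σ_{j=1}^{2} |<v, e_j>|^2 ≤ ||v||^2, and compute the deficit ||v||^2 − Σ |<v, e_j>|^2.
Σ |<v, e_j>|^2 = 9/5; ||v||^2 = 5; deficit = 16/5

Write each e_j = u_j / sqrt(<u_j, u_j>) where u_j is the displayed integer vector. Then <v, e_j> = <v, u_j> / sqrt(<u_j, u_j>), so |<v, e_j>|^2 = <v, u_j>^2 / <u_j, u_j>.
Coefficients: <v, e_1> = -2/sqrt(4), <v, e_2> = -2/sqrt(5).
Square and sum: Σ |<v, e_j>|^2 = 9/5.
Compute ||v||^2 = v·v = 5.
Deficit = 5 − 9/5 = 16/5 ≥ 0, confirming Bessel's inequality. (The deficit equals ||v − Σ <v,e_j> e_j||^2, the squared distance from v to span{e_j}.)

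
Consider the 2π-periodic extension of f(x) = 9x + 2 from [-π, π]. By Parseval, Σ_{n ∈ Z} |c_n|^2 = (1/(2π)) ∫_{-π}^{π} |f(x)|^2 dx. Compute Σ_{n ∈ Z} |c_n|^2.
Σ |c_n|^2 = 27π^2 + 4

Expand and integrate term by term over [-π, π]:
  ∫ (9x)^2 dx = 81·(2π^3/3); ∫ 2·9·(2)·x dx = 0 (odd integrand); ∫ 2^2 dx = 4·2π.
So (1/(2π)) ∫_{-π}^{π} (9x + 2)^2 dx = 81π^2/3 + 4 = 27π^2 + 4.
Parseval ⇒ Σ |c_n|^2 = 27π^2 + 4.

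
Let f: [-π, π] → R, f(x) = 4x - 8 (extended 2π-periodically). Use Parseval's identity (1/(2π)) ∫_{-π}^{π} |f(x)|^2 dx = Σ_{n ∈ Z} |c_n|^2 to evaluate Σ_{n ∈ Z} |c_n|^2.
Σ |c_n|^2 = 16π^2/3 + 64

Expand and integrate term by term over [-π, π]:
  ∫ (4x)^2 dx = 16·(2π^3/3); ∫ 2·4·(-8)·x dx = 0 (odd integrand); ∫ (-8)^2 dx = 64·2π.
So (1/(2π)) ∫_{-π}^{π} (4x - 8)^2 dx = 16π^2/3 + 64 = 16π^2/3 + 64.
Parseval ⇒ Σ |c_n|^2 = 16π^2/3 + 64.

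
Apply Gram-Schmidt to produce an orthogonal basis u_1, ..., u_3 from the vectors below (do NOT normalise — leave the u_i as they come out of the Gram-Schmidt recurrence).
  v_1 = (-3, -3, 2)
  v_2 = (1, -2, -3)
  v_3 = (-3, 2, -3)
Orthogonal basis:
  u_1 = (-3, -3, 2)
  u_2 = (13/22, -53/22, -30/11)
  u_3 = (-80/23, 560/299, -720/299)

Apply the Gram-Schmidt recurrence
  u_1 = v_1
  u_i = v_i − Σ_{j<i} ((v_i · u_j) / (u_j · u_j)) · u_j.

Step by step this gives:
  u_1 = (-3, -3, 2)
  u_2 = (13/22, -53/22, -30/11)
  u_3 = (-80/23, 560/299, -720/299)

Orthogonality check:
  u_2 · u_1 = 0 (should be 0)
  u_3 · u_1 = 0 (should be 0)
  u_3 · u_2 = 0 (should be 0)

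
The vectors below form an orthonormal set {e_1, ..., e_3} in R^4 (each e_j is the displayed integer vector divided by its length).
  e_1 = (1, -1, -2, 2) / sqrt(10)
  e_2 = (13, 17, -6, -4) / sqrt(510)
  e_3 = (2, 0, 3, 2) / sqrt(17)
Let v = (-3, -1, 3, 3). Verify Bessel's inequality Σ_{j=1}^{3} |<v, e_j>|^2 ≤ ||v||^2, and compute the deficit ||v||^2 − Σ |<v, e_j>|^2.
Σ |<v, e_j>|^2 = 59/3; ||v||^2 = 28; deficit = 25/3

Write each e_j = u_j / sqrt(<u_j, u_j>) where u_j is the displayed integer vector. Then <v, e_j> = <v, u_j> / sqrt(<u_j, u_j>), so |<v, e_j>|^2 = <v, u_j>^2 / <u_j, u_j>.
Coefficients: <v, e_1> = -2/sqrt(10), <v, e_2> = -86/sqrt(510), <v, e_3> = 9/sqrt(17).
Square and sum: Σ |<v, e_j>|^2 = 59/3.
Compute ||v||^2 = v·v = 28.
Deficit = 28 − 59/3 = 25/3 ≥ 0, confirming Bessel's inequality. (The deficit equals ||v − Σ <v,e_j> e_j||^2, the squared distance from v to span{e_j}.)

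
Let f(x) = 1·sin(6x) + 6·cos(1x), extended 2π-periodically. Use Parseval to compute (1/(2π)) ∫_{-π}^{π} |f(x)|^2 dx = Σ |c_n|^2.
Σ |c_n|^2 = 37/2

Expand |f|^2 and use orthogonality of {sin(nx), cos(mx)} on [-π, π]:
  ∫_{-π}^{π} sin(nx)^2 dx = π, ∫ cos(mx)^2 dx = π, and cross terms integrate to 0.
So ∫_{-π}^{π} f(x)^2 dx = 1^2 · π + 6^2 · π = (1 + 36)π.
Divide by 2π: (1 + 36)/2 = 37/2.
By Parseval, this equals Σ |c_n|^2.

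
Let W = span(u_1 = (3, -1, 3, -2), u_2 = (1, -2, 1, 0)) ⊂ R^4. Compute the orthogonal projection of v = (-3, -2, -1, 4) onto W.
proj_W(v) = (-90/37, -90/37, -90/37, 108/37)

Set up U = [u_1 | ... | u_2] ∈ R^(4×2). The projector onto W = col(U) is P = U (U^T U)^(-1) U^T.
Compute U^T U =
  [23, 8]
  [8, 6],
and U^T v = (-18, 0).
Solve U^T U · c = U^T v for the coefficients: c = (-54/37, 72/37). The projection is proj_W(v) = U c.
Check: (v - proj_W(v)) · u_1 = 0  (should be 0).
Check: (v - proj_W(v)) · u_2 = 0  (should be 0).
Result: proj_W(v) = (-90/37, -90/37, -90/37, 108/37).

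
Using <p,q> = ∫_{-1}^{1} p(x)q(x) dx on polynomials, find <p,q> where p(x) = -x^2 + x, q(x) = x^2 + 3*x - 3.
<p,q> = 18/5

Expand the product: p(x)·q(x) = -x^4 - 2*x^3 + 6*x^2 - 3*x.
∫_{-1}^{1} of each monomial x^k gives [2/(k+1) if k even, 0 if k odd]. Integrating term-by-term (or equivalently evaluating the antiderivative F(x) = -x^5/5 - x^4/2 + 2*x^3 - 3*x^2/2 at the endpoints):
  F(1) − F(−1) = -1/5 − (-19/5) = 18/5.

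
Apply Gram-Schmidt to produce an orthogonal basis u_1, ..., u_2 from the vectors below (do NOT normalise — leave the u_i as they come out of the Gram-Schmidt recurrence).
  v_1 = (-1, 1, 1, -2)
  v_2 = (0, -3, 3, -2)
Orthogonal basis:
  u_1 = (-1, 1, 1, -2)
  u_2 = (4/7, -25/7, 17/7, -6/7)

Apply the Gram-Schmidt recurrence
  u_1 = v_1
  u_i = v_i − Σ_{j<i} ((v_i · u_j) / (u_j · u_j)) · u_j.

Step by step this gives:
  u_1 = (-1, 1, 1, -2)
  u_2 = (4/7, -25/7, 17/7, -6/7)

Orthogonality check:
  u_2 · u_1 = 0 (should be 0)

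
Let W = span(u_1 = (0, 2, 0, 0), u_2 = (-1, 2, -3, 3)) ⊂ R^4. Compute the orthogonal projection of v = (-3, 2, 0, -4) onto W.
proj_W(v) = (9/19, 2, 27/19, -27/19)

Set up U = [u_1 | ... | u_2] ∈ R^(4×2). The projector onto W = col(U) is P = U (U^T U)^(-1) U^T.
Compute U^T U =
  [4, 4]
  [4, 23],
and U^T v = (4, -5).
Solve U^T U · c = U^T v for the coefficients: c = (28/19, -9/19). The projection is proj_W(v) = U c.
Check: (v - proj_W(v)) · u_1 = 0  (should be 0).
Check: (v - proj_W(v)) · u_2 = 0  (should be 0).
Result: proj_W(v) = (9/19, 2, 27/19, -27/19).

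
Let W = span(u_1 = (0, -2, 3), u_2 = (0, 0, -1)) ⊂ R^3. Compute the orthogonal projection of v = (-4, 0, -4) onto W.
proj_W(v) = (0, 0, -4)

Set up U = [u_1 | ... | u_2] ∈ R^(3×2). The projector onto W = col(U) is P = U (U^T U)^(-1) U^T.
Compute U^T U =
  [13, -3]
  [-3, 1],
and U^T v = (-12, 4).
Solve U^T U · c = U^T v for the coefficients: c = (0, 4). The projection is proj_W(v) = U c.
Check: (v - proj_W(v)) · u_1 = 0  (should be 0).
Check: (v - proj_W(v)) · u_2 = 0  (should be 0).
Result: proj_W(v) = (0, 0, -4).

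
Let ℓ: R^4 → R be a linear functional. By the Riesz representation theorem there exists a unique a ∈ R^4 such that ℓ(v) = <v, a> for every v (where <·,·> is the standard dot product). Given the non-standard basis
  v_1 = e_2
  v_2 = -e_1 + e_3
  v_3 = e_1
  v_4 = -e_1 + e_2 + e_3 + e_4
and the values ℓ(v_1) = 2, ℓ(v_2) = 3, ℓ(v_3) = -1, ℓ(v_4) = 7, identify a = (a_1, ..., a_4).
a = (-1, 2, 2, 2)

Write a = (a_1, ..., a_4) in the standard basis. For each basis vector v_i, ℓ(v_i) = <v_i, a> is a linear equation in the a_j's. Collect the n equations into a matrix system V a = ℓ, where row i of V is v_i (expressed in the standard basis). Since V is invertible (lower-triangular with 1s on the diagonal, up to permutation), solve by back-substitution:
  V =
[[0, 1, 0, 0],
 [-1, 0, 1, 0],
 [1, 0, 0, 0],
 [-1, 1, 1, 1]]
  V a = (2, 3, -1, 7)
Solving gives a = (-1, 2, 2, 2).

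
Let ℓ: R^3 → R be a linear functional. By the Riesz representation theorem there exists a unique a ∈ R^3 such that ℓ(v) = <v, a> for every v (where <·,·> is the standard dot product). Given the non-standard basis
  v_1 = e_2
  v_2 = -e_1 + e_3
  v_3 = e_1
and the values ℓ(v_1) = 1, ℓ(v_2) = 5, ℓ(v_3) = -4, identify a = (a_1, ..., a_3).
a = (-4, 1, 1)

Write a = (a_1, ..., a_3) in the standard basis. For each basis vector v_i, ℓ(v_i) = <v_i, a> is a linear equation in the a_j's. Collect the n equations into a matrix system V a = ℓ, where row i of V is v_i (expressed in the standard basis). Since V is invertible (lower-triangular with 1s on the diagonal, up to permutation), solve by back-substitution:
  V =
[[0, 1, 0],
 [-1, 0, 1],
 [1, 0, 0]]
  V a = (1, 5, -4)
Solving gives a = (-4, 1, 1).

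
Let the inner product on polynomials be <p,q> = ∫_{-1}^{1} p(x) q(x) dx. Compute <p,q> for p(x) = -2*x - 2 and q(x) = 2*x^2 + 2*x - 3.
<p,q> = 20/3

Expand the product: p(x)·q(x) = -4*x^3 - 8*x^2 + 2*x + 6.
∫_{-1}^{1} of each monomial x^k gives [2/(k+1) if k even, 0 if k odd]. Integrating term-by-term (or equivalently evaluating the antiderivative F(x) = -x^4 - 8*x^3/3 + x^2 + 6*x at the endpoints):
  F(1) − F(−1) = 10/3 − (-10/3) = 20/3.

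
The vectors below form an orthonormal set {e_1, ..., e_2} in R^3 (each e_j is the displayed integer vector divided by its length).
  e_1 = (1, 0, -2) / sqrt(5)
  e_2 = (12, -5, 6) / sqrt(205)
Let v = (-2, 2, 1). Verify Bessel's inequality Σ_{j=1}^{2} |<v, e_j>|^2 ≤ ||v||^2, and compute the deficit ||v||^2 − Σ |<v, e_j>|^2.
Σ |<v, e_j>|^2 = 288/41; ||v||^2 = 9; deficit = 81/41

Write each e_j = u_j / sqrt(<u_j, u_j>) where u_j is the displayed integer vector. Then <v, e_j> = <v, u_j> / sqrt(<u_j, u_j>), so |<v, e_j>|^2 = <v, u_j>^2 / <u_j, u_j>.
Coefficients: <v, e_1> = -4/sqrt(5), <v, e_2> = -28/sqrt(205).
Square and sum: Σ |<v, e_j>|^2 = 288/41.
Compute ||v||^2 = v·v = 9.
Deficit = 9 − 288/41 = 81/41 ≥ 0, confirming Bessel's inequality. (The deficit equals ||v − Σ <v,e_j> e_j||^2, the squared distance from v to span{e_j}.)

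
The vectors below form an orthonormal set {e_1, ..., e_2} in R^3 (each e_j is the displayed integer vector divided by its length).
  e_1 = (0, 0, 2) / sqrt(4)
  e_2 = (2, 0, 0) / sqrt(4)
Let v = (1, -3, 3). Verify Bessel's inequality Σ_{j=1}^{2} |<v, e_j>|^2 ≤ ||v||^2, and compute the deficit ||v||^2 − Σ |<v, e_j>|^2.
Σ |<v, e_j>|^2 = 10; ||v||^2 = 19; deficit = 9

Write each e_j = u_j / sqrt(<u_j, u_j>) where u_j is the displayed integer vector. Then <v, e_j> = <v, u_j> / sqrt(<u_j, u_j>), so |<v, e_j>|^2 = <v, u_j>^2 / <u_j, u_j>.
Coefficients: <v, e_1> = 6/sqrt(4), <v, e_2> = 2/sqrt(4).
Square and sum: Σ |<v, e_j>|^2 = 10.
Compute ||v||^2 = v·v = 19.
Deficit = 19 − 10 = 9 ≥ 0, confirming Bessel's inequality. (The deficit equals ||v − Σ <v,e_j> e_j||^2, the squared distance from v to span{e_j}.)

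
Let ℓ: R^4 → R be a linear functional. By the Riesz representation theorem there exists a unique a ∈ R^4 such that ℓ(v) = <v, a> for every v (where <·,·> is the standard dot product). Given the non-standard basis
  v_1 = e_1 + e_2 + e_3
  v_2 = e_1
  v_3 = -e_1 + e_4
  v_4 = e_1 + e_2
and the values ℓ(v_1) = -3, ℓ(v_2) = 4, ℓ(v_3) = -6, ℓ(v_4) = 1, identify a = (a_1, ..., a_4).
a = (4, -3, -4, -2)

Write a = (a_1, ..., a_4) in the standard basis. For each basis vector v_i, ℓ(v_i) = <v_i, a> is a linear equation in the a_j's. Collect the n equations into a matrix system V a = ℓ, where row i of V is v_i (expressed in the standard basis). Since V is invertible (lower-triangular with 1s on the diagonal, up to permutation), solve by back-substitution:
  V =
[[1, 1, 1, 0],
 [1, 0, 0, 0],
 [-1, 0, 0, 1],
 [1, 1, 0, 0]]
  V a = (-3, 4, -6, 1)
Solving gives a = (4, -3, -4, -2).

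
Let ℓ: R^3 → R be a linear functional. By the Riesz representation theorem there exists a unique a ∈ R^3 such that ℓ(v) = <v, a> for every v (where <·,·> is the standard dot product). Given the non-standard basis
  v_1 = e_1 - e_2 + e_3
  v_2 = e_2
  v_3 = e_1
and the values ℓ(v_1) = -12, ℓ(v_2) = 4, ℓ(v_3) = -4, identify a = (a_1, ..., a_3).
a = (-4, 4, -4)

Write a = (a_1, ..., a_3) in the standard basis. For each basis vector v_i, ℓ(v_i) = <v_i, a> is a linear equation in the a_j's. Collect the n equations into a matrix system V a = ℓ, where row i of V is v_i (expressed in the standard basis). Since V is invertible (lower-triangular with 1s on the diagonal, up to permutation), solve by back-substitution:
  V =
[[1, -1, 1],
 [0, 1, 0],
 [1, 0, 0]]
  V a = (-12, 4, -4)
Solving gives a = (-4, 4, -4).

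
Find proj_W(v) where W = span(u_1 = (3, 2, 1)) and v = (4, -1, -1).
proj_W(v) = (27/14, 9/7, 9/14)

Set up U = [u_1 | ... | u_1] ∈ R^(3×1). The projector onto W = col(U) is P = U (U^T U)^(-1) U^T.
Compute U^T U =
  [14],
and U^T v = (9).
Solve U^T U · c = U^T v for the coefficients: c = (9/14). The projection is proj_W(v) = U c.
Check: (v - proj_W(v)) · u_1 = 0  (should be 0).
Result: proj_W(v) = (27/14, 9/7, 9/14).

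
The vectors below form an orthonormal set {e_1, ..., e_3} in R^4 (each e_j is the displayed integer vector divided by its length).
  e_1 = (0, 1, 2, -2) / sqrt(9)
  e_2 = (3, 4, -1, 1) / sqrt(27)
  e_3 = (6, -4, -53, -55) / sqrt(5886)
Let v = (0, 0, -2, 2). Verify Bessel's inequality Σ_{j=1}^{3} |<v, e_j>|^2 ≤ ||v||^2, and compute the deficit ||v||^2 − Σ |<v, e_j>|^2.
Σ |<v, e_j>|^2 = 840/109; ||v||^2 = 8; deficit = 32/109

Write each e_j = u_j / sqrt(<u_j, u_j>) where u_j is the displayed integer vector. Then <v, e_j> = <v, u_j> / sqrt(<u_j, u_j>), so |<v, e_j>|^2 = <v, u_j>^2 / <u_j, u_j>.
Coefficients: <v, e_1> = -8/sqrt(9), <v, e_2> = 4/sqrt(27), <v, e_3> = -4/sqrt(5886).
Square and sum: Σ |<v, e_j>|^2 = 840/109.
Compute ||v||^2 = v·v = 8.
Deficit = 8 − 840/109 = 32/109 ≥ 0, confirming Bessel's inequality. (The deficit equals ||v − Σ <v,e_j> e_j||^2, the squared distance from v to span{e_j}.)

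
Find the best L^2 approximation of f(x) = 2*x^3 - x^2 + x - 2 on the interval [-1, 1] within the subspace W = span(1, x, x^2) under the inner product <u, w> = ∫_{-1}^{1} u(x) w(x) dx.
g(x) = -x^2 + 11*x/5 - 2

The best approximation g ∈ W is the orthogonal projection of f onto W. Writing g = a_0 + a_1 x + a_2 x^2, the coefficients solve the normal equations G · a = b where
  G_{ij} = <φ_i, φ_j> and b_i = <f, φ_i>, with φ_0 = 1, φ_1 = x, φ_2 = x^2.
G =
  [2, 0, 2/3]
  [0, 2/3, 0]
  [2/3, 0, 2/5],
b = (-14/3, 22/15, -26/15).
Solving gives a_0 = -2, a_1 = 11/5, a_2 = -1, so
  g(x) = -x^2 + 11*x/5 - 2.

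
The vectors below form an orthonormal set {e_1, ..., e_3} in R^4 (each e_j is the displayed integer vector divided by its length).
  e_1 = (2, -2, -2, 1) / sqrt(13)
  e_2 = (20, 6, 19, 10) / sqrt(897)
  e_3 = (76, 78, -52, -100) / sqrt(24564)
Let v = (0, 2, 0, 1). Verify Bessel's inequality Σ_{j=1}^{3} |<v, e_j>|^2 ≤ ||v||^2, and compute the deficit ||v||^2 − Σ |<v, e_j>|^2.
Σ |<v, e_j>|^2 = 121/89; ||v||^2 = 5; deficit = 324/89

Write each e_j = u_j / sqrt(<u_j, u_j>) where u_j is the displayed integer vector. Then <v, e_j> = <v, u_j> / sqrt(<u_j, u_j>), so |<v, e_j>|^2 = <v, u_j>^2 / <u_j, u_j>.
Coefficients: <v, e_1> = -3/sqrt(13), <v, e_2> = 22/sqrt(897), <v, e_3> = 56/sqrt(24564).
Square and sum: Σ |<v, e_j>|^2 = 121/89.
Compute ||v||^2 = v·v = 5.
Deficit = 5 − 121/89 = 324/89 ≥ 0, confirming Bessel's inequality. (The deficit equals ||v − Σ <v,e_j> e_j||^2, the squared distance from v to span{e_j}.)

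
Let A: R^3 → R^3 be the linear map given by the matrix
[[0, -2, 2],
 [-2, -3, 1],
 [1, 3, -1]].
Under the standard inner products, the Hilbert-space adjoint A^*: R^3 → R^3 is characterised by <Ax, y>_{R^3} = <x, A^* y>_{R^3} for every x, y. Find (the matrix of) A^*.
A^* = A^T =
[[0, -2, 1],
 [-2, -3, 3],
 [2, 1, -1]]

For real matrices with standard dot products, the defining identity <Ax, y> = <x, A^* y> gives (Ax)^T y = x^T (A^*) y, i.e. x^T A^T y = x^T (A^*) y. Since this holds for all x, y, we must have A^* = A^T. Therefore
A^* =
[[0, -2, 1],
 [-2, -3, 3],
 [2, 1, -1]].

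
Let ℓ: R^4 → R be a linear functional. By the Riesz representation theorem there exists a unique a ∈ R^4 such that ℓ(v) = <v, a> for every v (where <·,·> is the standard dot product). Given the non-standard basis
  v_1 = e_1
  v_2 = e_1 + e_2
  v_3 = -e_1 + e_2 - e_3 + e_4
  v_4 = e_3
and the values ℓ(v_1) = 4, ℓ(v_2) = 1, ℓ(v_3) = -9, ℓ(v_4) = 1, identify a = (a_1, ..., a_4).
a = (4, -3, 1, -1)

Write a = (a_1, ..., a_4) in the standard basis. For each basis vector v_i, ℓ(v_i) = <v_i, a> is a linear equation in the a_j's. Collect the n equations into a matrix system V a = ℓ, where row i of V is v_i (expressed in the standard basis). Since V is invertible (lower-triangular with 1s on the diagonal, up to permutation), solve by back-substitution:
  V =
[[1, 0, 0, 0],
 [1, 1, 0, 0],
 [-1, 1, -1, 1],
 [0, 0, 1, 0]]
  V a = (4, 1, -9, 1)
Solving gives a = (4, -3, 1, -1).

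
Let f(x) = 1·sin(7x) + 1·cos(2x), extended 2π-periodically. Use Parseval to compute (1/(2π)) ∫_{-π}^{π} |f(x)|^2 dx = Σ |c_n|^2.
Σ |c_n|^2 = 1

Expand |f|^2 and use orthogonality of {sin(nx), cos(mx)} on [-π, π]:
  ∫_{-π}^{π} sin(nx)^2 dx = π, ∫ cos(mx)^2 dx = π, and cross terms integrate to 0.
So ∫_{-π}^{π} f(x)^2 dx = 1^2 · π + 1^2 · π = (1 + 1)π.
Divide by 2π: (1 + 1)/2 = 1.
By Parseval, this equals Σ |c_n|^2.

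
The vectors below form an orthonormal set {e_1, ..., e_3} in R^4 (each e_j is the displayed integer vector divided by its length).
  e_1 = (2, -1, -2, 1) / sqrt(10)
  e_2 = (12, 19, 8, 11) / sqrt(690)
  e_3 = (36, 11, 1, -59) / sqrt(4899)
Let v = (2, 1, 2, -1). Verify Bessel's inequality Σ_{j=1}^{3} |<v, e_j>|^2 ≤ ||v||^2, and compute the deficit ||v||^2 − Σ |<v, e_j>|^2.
Σ |<v, e_j>|^2 = 566/71; ||v||^2 = 10; deficit = 144/71

Write each e_j = u_j / sqrt(<u_j, u_j>) where u_j is the displayed integer vector. Then <v, e_j> = <v, u_j> / sqrt(<u_j, u_j>), so |<v, e_j>|^2 = <v, u_j>^2 / <u_j, u_j>.
Coefficients: <v, e_1> = -2/sqrt(10), <v, e_2> = 48/sqrt(690), <v, e_3> = 144/sqrt(4899).
Square and sum: Σ |<v, e_j>|^2 = 566/71.
Compute ||v||^2 = v·v = 10.
Deficit = 10 − 566/71 = 144/71 ≥ 0, confirming Bessel's inequality. (The deficit equals ||v − Σ <v,e_j> e_j||^2, the squared distance from v to span{e_j}.)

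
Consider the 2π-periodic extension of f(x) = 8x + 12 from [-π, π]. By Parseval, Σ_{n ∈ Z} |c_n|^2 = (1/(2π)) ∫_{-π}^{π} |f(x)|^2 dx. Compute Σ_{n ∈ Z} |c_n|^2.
Σ |c_n|^2 = 64π^2/3 + 144

Expand and integrate term by term over [-π, π]:
  ∫ (8x)^2 dx = 64·(2π^3/3); ∫ 2·8·(12)·x dx = 0 (odd integrand); ∫ 12^2 dx = 144·2π.
So (1/(2π)) ∫_{-π}^{π} (8x + 12)^2 dx = 64π^2/3 + 144 = 64π^2/3 + 144.
Parseval ⇒ Σ |c_n|^2 = 64π^2/3 + 144.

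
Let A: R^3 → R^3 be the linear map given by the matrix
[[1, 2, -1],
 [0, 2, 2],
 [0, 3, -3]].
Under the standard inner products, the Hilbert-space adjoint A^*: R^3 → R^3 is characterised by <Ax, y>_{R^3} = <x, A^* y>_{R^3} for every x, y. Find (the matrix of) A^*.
A^* = A^T =
[[1, 0, 0],
 [2, 2, 3],
 [-1, 2, -3]]

For real matrices with standard dot products, the defining identity <Ax, y> = <x, A^* y> gives (Ax)^T y = x^T (A^*) y, i.e. x^T A^T y = x^T (A^*) y. Since this holds for all x, y, we must have A^* = A^T. Therefore
A^* =
[[1, 0, 0],
 [2, 2, 3],
 [-1, 2, -3]].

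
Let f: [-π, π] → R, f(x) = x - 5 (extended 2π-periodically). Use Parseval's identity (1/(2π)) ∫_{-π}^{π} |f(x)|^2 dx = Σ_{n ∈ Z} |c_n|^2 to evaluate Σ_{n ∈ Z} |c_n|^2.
Σ |c_n|^2 = π^2/3 + 25

Expand and integrate term by term over [-π, π]:
  ∫ (x)^2 dx = 1·(2π^3/3); ∫ 2·1·(-5)·x dx = 0 (odd integrand); ∫ (-5)^2 dx = 25·2π.
So (1/(2π)) ∫_{-π}^{π} (x - 5)^2 dx = 1π^2/3 + 25 = π^2/3 + 25.
Parseval ⇒ Σ |c_n|^2 = π^2/3 + 25.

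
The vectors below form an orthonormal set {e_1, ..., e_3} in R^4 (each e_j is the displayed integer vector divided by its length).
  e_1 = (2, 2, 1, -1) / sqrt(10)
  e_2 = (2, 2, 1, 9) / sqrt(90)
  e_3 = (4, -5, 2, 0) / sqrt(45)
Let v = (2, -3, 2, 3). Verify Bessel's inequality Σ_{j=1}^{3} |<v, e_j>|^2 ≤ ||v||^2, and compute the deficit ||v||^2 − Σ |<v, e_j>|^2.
Σ |<v, e_j>|^2 = 126/5; ||v||^2 = 26; deficit = 4/5

Write each e_j = u_j / sqrt(<u_j, u_j>) where u_j is the displayed integer vector. Then <v, e_j> = <v, u_j> / sqrt(<u_j, u_j>), so |<v, e_j>|^2 = <v, u_j>^2 / <u_j, u_j>.
Coefficients: <v, e_1> = -3/sqrt(10), <v, e_2> = 27/sqrt(90), <v, e_3> = 27/sqrt(45).
Square and sum: Σ |<v, e_j>|^2 = 126/5.
Compute ||v||^2 = v·v = 26.
Deficit = 26 − 126/5 = 4/5 ≥ 0, confirming Bessel's inequality. (The deficit equals ||v − Σ <v,e_j> e_j||^2, the squared distance from v to span{e_j}.)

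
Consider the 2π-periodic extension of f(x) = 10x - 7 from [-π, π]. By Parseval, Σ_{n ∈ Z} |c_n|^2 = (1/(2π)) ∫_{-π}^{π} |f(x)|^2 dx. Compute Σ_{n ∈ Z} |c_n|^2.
Σ |c_n|^2 = 100π^2/3 + 49

Expand and integrate term by term over [-π, π]:
  ∫ (10x)^2 dx = 100·(2π^3/3); ∫ 2·10·(-7)·x dx = 0 (odd integrand); ∫ (-7)^2 dx = 49·2π.
So (1/(2π)) ∫_{-π}^{π} (10x - 7)^2 dx = 100π^2/3 + 49 = 100π^2/3 + 49.
Parseval ⇒ Σ |c_n|^2 = 100π^2/3 + 49.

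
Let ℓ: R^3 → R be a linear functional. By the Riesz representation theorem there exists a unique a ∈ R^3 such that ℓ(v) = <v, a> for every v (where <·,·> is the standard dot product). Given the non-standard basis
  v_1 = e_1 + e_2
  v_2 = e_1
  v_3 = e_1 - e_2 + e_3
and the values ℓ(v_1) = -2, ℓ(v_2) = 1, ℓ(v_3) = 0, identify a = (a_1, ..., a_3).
a = (1, -3, -4)

Write a = (a_1, ..., a_3) in the standard basis. For each basis vector v_i, ℓ(v_i) = <v_i, a> is a linear equation in the a_j's. Collect the n equations into a matrix system V a = ℓ, where row i of V is v_i (expressed in the standard basis). Since V is invertible (lower-triangular with 1s on the diagonal, up to permutation), solve by back-substitution:
  V =
[[1, 1, 0],
 [1, 0, 0],
 [1, -1, 1]]
  V a = (-2, 1, 0)
Solving gives a = (1, -3, -4).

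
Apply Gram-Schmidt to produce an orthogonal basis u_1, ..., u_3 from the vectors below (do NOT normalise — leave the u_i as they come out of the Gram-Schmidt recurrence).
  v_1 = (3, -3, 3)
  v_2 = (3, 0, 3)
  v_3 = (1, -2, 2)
Orthogonal basis:
  u_1 = (3, -3, 3)
  u_2 = (1, 2, 1)
  u_3 = (-1/2, 0, 1/2)

Apply the Gram-Schmidt recurrence
  u_1 = v_1
  u_i = v_i − Σ_{j<i} ((v_i · u_j) / (u_j · u_j)) · u_j.

Step by step this gives:
  u_1 = (3, -3, 3)
  u_2 = (1, 2, 1)
  u_3 = (-1/2, 0, 1/2)

Orthogonality check:
  u_2 · u_1 = 0 (should be 0)
  u_3 · u_1 = 0 (should be 0)
  u_3 · u_2 = 0 (should be 0)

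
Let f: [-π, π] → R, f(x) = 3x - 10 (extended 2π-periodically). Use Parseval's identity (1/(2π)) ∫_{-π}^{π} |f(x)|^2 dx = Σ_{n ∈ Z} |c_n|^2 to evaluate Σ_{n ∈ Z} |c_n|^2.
Σ |c_n|^2 = 3π^2 + 100

Expand and integrate term by term over [-π, π]:
  ∫ (3x)^2 dx = 9·(2π^3/3); ∫ 2·3·(-10)·x dx = 0 (odd integrand); ∫ (-10)^2 dx = 100·2π.
So (1/(2π)) ∫_{-π}^{π} (3x - 10)^2 dx = 9π^2/3 + 100 = 3π^2 + 100.
Parseval ⇒ Σ |c_n|^2 = 3π^2 + 100.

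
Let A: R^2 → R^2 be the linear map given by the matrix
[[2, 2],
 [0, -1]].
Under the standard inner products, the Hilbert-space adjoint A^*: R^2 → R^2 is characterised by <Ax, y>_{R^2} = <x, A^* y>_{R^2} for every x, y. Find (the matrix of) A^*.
A^* = A^T =
[[2, 0],
 [2, -1]]

For real matrices with standard dot products, the defining identity <Ax, y> = <x, A^* y> gives (Ax)^T y = x^T (A^*) y, i.e. x^T A^T y = x^T (A^*) y. Since this holds for all x, y, we must have A^* = A^T. Therefore
A^* =
[[2, 0],
 [2, -1]].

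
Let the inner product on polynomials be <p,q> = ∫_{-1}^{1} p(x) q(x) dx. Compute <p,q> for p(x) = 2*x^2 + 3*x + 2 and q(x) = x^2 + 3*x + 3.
<p,q> = 362/15

Expand the product: p(x)·q(x) = 2*x^4 + 9*x^3 + 17*x^2 + 15*x + 6.
∫_{-1}^{1} of each monomial x^k gives [2/(k+1) if k even, 0 if k odd]. Integrating term-by-term (or equivalently evaluating the antiderivative F(x) = 2*x^5/5 + 9*x^4/4 + 17*x^3/3 + 15*x^2/2 + 6*x at the endpoints):
  F(1) − F(−1) = 1309/60 − (-139/60) = 362/15.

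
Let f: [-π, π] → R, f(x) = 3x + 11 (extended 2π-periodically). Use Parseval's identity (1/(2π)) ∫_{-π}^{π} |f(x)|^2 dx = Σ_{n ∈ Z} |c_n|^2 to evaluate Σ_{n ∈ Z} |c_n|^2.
Σ |c_n|^2 = 3π^2 + 121

Expand and integrate term by term over [-π, π]:
  ∫ (3x)^2 dx = 9·(2π^3/3); ∫ 2·3·(11)·x dx = 0 (odd integrand); ∫ 11^2 dx = 121·2π.
So (1/(2π)) ∫_{-π}^{π} (3x + 11)^2 dx = 9π^2/3 + 121 = 3π^2 + 121.
Parseval ⇒ Σ |c_n|^2 = 3π^2 + 121.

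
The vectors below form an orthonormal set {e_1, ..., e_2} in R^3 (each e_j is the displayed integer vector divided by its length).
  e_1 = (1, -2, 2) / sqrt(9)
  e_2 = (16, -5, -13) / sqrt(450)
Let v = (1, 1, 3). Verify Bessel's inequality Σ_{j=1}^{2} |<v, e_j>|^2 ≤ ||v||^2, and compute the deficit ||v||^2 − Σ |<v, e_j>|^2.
Σ |<v, e_j>|^2 = 113/25; ||v||^2 = 11; deficit = 162/25

Write each e_j = u_j / sqrt(<u_j, u_j>) where u_j is the displayed integer vector. Then <v, e_j> = <v, u_j> / sqrt(<u_j, u_j>), so |<v, e_j>|^2 = <v, u_j>^2 / <u_j, u_j>.
Coefficients: <v, e_1> = 5/sqrt(9), <v, e_2> = -28/sqrt(450).
Square and sum: Σ |<v, e_j>|^2 = 113/25.
Compute ||v||^2 = v·v = 11.
Deficit = 11 − 113/25 = 162/25 ≥ 0, confirming Bessel's inequality. (The deficit equals ||v − Σ <v,e_j> e_j||^2, the squared distance from v to span{e_j}.)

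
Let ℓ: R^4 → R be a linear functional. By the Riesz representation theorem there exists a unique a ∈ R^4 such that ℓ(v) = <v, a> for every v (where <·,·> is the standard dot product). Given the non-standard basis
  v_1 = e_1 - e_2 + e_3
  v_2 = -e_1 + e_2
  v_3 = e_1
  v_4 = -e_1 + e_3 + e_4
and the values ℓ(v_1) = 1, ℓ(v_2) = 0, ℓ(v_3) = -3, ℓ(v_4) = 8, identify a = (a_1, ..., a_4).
a = (-3, -3, 1, 4)

Write a = (a_1, ..., a_4) in the standard basis. For each basis vector v_i, ℓ(v_i) = <v_i, a> is a linear equation in the a_j's. Collect the n equations into a matrix system V a = ℓ, where row i of V is v_i (expressed in the standard basis). Since V is invertible (lower-triangular with 1s on the diagonal, up to permutation), solve by back-substitution:
  V =
[[1, -1, 1, 0],
 [-1, 1, 0, 0],
 [1, 0, 0, 0],
 [-1, 0, 1, 1]]
  V a = (1, 0, -3, 8)
Solving gives a = (-3, -3, 1, 4).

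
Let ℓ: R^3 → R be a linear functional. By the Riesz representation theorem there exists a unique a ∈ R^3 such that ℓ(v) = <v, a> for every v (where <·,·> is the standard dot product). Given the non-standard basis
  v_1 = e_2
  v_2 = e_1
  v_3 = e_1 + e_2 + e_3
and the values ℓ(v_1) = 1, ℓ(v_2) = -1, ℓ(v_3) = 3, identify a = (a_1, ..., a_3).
a = (-1, 1, 3)

Write a = (a_1, ..., a_3) in the standard basis. For each basis vector v_i, ℓ(v_i) = <v_i, a> is a linear equation in the a_j's. Collect the n equations into a matrix system V a = ℓ, where row i of V is v_i (expressed in the standard basis). Since V is invertible (lower-triangular with 1s on the diagonal, up to permutation), solve by back-substitution:
  V =
[[0, 1, 0],
 [1, 0, 0],
 [1, 1, 1]]
  V a = (1, -1, 3)
Solving gives a = (-1, 1, 3).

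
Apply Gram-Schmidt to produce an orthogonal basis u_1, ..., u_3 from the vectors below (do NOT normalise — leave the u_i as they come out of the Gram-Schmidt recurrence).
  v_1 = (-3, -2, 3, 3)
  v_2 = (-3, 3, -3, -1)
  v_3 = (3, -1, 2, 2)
Orthogonal basis:
  u_1 = (-3, -2, 3, 3)
  u_2 = (-120/31, 75/31, -66/31, -4/31)
  u_3 = (516/787, 858/787, -31/787, 1119/787)

Apply the Gram-Schmidt recurrence
  u_1 = v_1
  u_i = v_i − Σ_{j<i} ((v_i · u_j) / (u_j · u_j)) · u_j.

Step by step this gives:
  u_1 = (-3, -2, 3, 3)
  u_2 = (-120/31, 75/31, -66/31, -4/31)
  u_3 = (516/787, 858/787, -31/787, 1119/787)

Orthogonality check:
  u_2 · u_1 = 0 (should be 0)
  u_3 · u_1 = 0 (should be 0)
  u_3 · u_2 = 0 (should be 0)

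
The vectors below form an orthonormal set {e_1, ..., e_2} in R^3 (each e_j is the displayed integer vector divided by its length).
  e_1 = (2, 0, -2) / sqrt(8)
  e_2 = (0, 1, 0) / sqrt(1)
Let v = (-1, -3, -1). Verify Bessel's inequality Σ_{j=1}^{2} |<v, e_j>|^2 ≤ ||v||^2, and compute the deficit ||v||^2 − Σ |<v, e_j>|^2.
Σ |<v, e_j>|^2 = 9; ||v||^2 = 11; deficit = 2

Write each e_j = u_j / sqrt(<u_j, u_j>) where u_j is the displayed integer vector. Then <v, e_j> = <v, u_j> / sqrt(<u_j, u_j>), so |<v, e_j>|^2 = <v, u_j>^2 / <u_j, u_j>.
Coefficients: <v, e_1> = 0/sqrt(8), <v, e_2> = -3/sqrt(1).
Square and sum: Σ |<v, e_j>|^2 = 9.
Compute ||v||^2 = v·v = 11.
Deficit = 11 − 9 = 2 ≥ 0, confirming Bessel's inequality. (The deficit equals ||v − Σ <v,e_j> e_j||^2, the squared distance from v to span{e_j}.)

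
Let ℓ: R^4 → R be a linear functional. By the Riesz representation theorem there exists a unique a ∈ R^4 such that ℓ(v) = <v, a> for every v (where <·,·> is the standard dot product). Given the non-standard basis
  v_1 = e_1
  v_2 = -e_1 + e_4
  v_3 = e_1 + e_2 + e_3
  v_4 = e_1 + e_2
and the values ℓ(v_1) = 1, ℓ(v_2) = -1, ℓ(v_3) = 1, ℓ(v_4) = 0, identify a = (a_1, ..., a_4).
a = (1, -1, 1, 0)

Write a = (a_1, ..., a_4) in the standard basis. For each basis vector v_i, ℓ(v_i) = <v_i, a> is a linear equation in the a_j's. Collect the n equations into a matrix system V a = ℓ, where row i of V is v_i (expressed in the standard basis). Since V is invertible (lower-triangular with 1s on the diagonal, up to permutation), solve by back-substitution:
  V =
[[1, 0, 0, 0],
 [-1, 0, 0, 1],
 [1, 1, 1, 0],
 [1, 1, 0, 0]]
  V a = (1, -1, 1, 0)
Solving gives a = (1, -1, 1, 0).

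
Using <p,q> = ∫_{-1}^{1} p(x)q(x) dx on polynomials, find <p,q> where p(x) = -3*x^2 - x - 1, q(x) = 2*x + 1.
<p,q> = -16/3

Expand the product: p(x)·q(x) = -6*x^3 - 5*x^2 - 3*x - 1.
∫_{-1}^{1} of each monomial x^k gives [2/(k+1) if k even, 0 if k odd]. Integrating term-by-term (or equivalently evaluating the antiderivative F(x) = -3*x^4/2 - 5*x^3/3 - 3*x^2/2 - x at the endpoints):
  F(1) − F(−1) = -17/3 − (-1/3) = -16/3.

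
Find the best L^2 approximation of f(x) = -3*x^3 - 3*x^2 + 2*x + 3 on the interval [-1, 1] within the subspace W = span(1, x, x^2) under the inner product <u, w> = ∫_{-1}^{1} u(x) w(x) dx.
g(x) = -3*x^2 + x/5 + 3

The best approximation g ∈ W is the orthogonal projection of f onto W. Writing g = a_0 + a_1 x + a_2 x^2, the coefficients solve the normal equations G · a = b where
  G_{ij} = <φ_i, φ_j> and b_i = <f, φ_i>, with φ_0 = 1, φ_1 = x, φ_2 = x^2.
G =
  [2, 0, 2/3]
  [0, 2/3, 0]
  [2/3, 0, 2/5],
b = (4, 2/15, 4/5).
Solving gives a_0 = 3, a_1 = 1/5, a_2 = -3, so
  g(x) = -3*x^2 + x/5 + 3.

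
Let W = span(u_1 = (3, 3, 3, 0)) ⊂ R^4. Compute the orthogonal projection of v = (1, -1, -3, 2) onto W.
proj_W(v) = (-1, -1, -1, 0)

Set up U = [u_1 | ... | u_1] ∈ R^(4×1). The projector onto W = col(U) is P = U (U^T U)^(-1) U^T.
Compute U^T U =
  [27],
and U^T v = (-9).
Solve U^T U · c = U^T v for the coefficients: c = (-1/3). The projection is proj_W(v) = U c.
Check: (v - proj_W(v)) · u_1 = 0  (should be 0).
Result: proj_W(v) = (-1, -1, -1, 0).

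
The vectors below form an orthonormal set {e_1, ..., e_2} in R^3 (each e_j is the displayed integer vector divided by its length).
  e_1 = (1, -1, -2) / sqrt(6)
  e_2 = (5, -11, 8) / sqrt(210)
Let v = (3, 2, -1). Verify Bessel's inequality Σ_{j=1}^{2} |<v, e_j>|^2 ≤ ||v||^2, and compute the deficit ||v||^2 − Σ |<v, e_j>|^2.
Σ |<v, e_j>|^2 = 18/7; ||v||^2 = 14; deficit = 80/7

Write each e_j = u_j / sqrt(<u_j, u_j>) where u_j is the displayed integer vector. Then <v, e_j> = <v, u_j> / sqrt(<u_j, u_j>), so |<v, e_j>|^2 = <v, u_j>^2 / <u_j, u_j>.
Coefficients: <v, e_1> = 3/sqrt(6), <v, e_2> = -15/sqrt(210).
Square and sum: Σ |<v, e_j>|^2 = 18/7.
Compute ||v||^2 = v·v = 14.
Deficit = 14 − 18/7 = 80/7 ≥ 0, confirming Bessel's inequality. (The deficit equals ||v − Σ <v,e_j> e_j||^2, the squared distance from v to span{e_j}.)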